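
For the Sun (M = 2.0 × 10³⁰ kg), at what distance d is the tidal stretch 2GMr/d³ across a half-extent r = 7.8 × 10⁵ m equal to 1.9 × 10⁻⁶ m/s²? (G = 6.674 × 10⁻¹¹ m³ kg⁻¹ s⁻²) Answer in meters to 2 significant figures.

4.8 × 10¹⁰ m

2GMr/d³ = a_tidal  ⇒  d = (2GMr / a_tidal)^(1/3)
d = (2 × 6.674×10⁻¹¹ × (2.0 × 10³⁰) × (7.8 × 10⁵) / (1.9 × 10⁻⁶))^(1/3)
  = 4.8 × 10¹⁰ m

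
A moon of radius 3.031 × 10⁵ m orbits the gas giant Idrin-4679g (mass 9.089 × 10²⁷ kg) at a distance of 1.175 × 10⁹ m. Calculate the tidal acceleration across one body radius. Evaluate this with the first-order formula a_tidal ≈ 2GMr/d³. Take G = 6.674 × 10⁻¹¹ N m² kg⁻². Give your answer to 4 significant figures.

Δg = 2GMr/d³
   = 2 × (6.674 × 10⁻¹¹) × (9.089 × 10²⁷) × (3.031 × 10⁵) / (1.175 × 10⁹)³
   = 2.267 × 10⁻⁴ m/s²

2.267 × 10⁻⁴ m/s²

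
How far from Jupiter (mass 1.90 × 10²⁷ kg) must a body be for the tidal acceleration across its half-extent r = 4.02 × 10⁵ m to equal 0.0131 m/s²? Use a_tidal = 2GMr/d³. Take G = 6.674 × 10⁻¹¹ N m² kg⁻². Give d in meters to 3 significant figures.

1.98 × 10⁸ m

2GMr/d³ = a_tidal  ⇒  d = (2GMr / a_tidal)^(1/3)
d = (2 × 6.674×10⁻¹¹ × (1.90 × 10²⁷) × (4.02 × 10⁵) / (0.0131))^(1/3)
  = 1.98 × 10⁸ m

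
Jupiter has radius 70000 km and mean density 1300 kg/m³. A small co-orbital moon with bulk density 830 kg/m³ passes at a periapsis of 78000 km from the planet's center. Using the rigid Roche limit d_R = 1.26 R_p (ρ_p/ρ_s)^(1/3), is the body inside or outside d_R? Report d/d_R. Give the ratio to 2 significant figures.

inside; d/d_R ≈ 0.76

d_R = 1.26 × (70000 km) × (1300/830)^(1/3) = 1.024 × 10⁵ km
d/d_R = (78000) / (1.024 × 10⁵) = 0.76
Since d/d_R < 1, the body is inside the Roche limit.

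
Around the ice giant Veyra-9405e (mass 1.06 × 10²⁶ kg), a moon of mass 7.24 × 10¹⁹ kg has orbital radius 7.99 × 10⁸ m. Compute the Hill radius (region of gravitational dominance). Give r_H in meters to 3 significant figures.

r_H ≈ a (m/3M)^(1/3)
    = (7.99 × 10⁸) × (7.24 × 10¹⁹ / (3 × 1.06 × 10²⁶))^(1/3)
    = 4.88 × 10⁶ m

4.88 × 10⁶ m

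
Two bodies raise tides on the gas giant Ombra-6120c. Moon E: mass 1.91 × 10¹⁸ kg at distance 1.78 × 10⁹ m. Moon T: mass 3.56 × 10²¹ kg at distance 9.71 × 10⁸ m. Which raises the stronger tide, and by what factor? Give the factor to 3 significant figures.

The tide-raising term goes as M/d³ (the gradient of a 1/d² field).
Moon E: (1.91 × 10¹⁸) / (1.78 × 10⁹)³ = 3.387 × 10⁻¹⁰
Moon T: (3.56 × 10²¹) / (9.71 × 10⁸)³ = 3.889 × 10⁻⁶
Ratio (larger/smaller) = 11500

Moon T, by a factor of ≈ 11500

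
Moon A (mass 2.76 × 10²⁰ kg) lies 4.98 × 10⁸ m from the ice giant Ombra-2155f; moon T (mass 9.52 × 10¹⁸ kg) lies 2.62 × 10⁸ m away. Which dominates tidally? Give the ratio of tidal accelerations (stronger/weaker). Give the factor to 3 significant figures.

The tide-raising term goes as M/d³ (the gradient of a 1/d² field).
Moon A: (2.76 × 10²⁰) / (4.98 × 10⁸)³ = 2.235 × 10⁻⁶
Moon T: (9.52 × 10¹⁸) / (2.62 × 10⁸)³ = 5.293 × 10⁻⁷
Ratio (larger/smaller) = 4.22

Moon A, by a factor of ≈ 4.22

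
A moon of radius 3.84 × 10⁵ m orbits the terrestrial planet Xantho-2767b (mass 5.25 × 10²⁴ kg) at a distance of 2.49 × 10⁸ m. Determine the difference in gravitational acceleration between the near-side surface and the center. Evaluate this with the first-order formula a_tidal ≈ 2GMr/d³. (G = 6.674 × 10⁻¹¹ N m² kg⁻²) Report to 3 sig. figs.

1.74 × 10⁻⁵ m/s²

Since r ≪ d, expand the inverse-square field across one radius to get the leading 2GMr/d³ term.
Δa = 2GMr/d³
   = 2 × (6.674 × 10⁻¹¹) × (5.25 × 10²⁴) × (3.84 × 10⁵) / (2.49 × 10⁸)³
   = 1.74 × 10⁻⁵ m/s²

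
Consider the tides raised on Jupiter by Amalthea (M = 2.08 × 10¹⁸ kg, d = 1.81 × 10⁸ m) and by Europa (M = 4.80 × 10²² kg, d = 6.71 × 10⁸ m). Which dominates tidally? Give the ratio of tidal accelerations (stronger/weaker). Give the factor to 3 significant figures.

Europa, by a factor of ≈ 453

Tidal stretch scales as M/d³; compute that for each body.
Amalthea: (2.08 × 10¹⁸) / (1.81 × 10⁸)³ = 3.508 × 10⁻⁷
Europa: (4.80 × 10²²) / (6.71 × 10⁸)³ = 1.589 × 10⁻⁴
Ratio (larger/smaller) = 453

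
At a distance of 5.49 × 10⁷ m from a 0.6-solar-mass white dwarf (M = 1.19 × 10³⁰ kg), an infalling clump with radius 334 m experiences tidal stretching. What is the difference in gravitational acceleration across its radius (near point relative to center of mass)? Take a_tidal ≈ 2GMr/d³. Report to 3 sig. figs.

3.21 × 10⁻¹ m/s²

The tidal stretch is the gradient of GM/d² times the body's extent r, hence the 1/d³ dependence.
Δg = 2GMr/d³
   = 2 × (6.674 × 10⁻¹¹) × (1.19 × 10³⁰) × (334) / (5.49 × 10⁷)³
   = 3.21 × 10⁻¹ m/s²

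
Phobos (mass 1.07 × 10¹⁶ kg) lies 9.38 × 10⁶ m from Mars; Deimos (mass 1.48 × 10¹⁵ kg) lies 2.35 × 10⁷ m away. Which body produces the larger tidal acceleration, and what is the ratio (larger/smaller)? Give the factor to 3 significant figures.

Phobos, by a factor of ≈ 114

Tidal stretch scales as M/d³; compute that for each body.
Phobos: (1.07 × 10¹⁶) / (9.38 × 10⁶)³ = 1.297 × 10⁻⁵
Deimos: (1.48 × 10¹⁵) / (2.35 × 10⁷)³ = 1.140 × 10⁻⁷
Ratio (larger/smaller) = 114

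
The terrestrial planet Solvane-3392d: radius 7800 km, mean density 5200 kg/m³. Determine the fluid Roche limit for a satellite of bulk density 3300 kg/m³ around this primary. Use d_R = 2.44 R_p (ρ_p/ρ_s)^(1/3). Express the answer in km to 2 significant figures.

d_R = 2.44 × 7800 km × (5200/3300)^(1/3)
    = 22000 km

22000 km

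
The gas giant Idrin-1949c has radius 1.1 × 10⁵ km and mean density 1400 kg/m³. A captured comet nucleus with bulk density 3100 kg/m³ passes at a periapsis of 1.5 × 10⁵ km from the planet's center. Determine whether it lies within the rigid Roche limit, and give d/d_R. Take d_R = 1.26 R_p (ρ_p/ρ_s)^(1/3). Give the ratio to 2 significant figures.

d_R = 1.26 × (1.1 × 10⁵ km) × (1400/3100)^(1/3) = 1.063 × 10⁵ km
d/d_R = (1.5 × 10⁵) / (1.063 × 10⁵) = 1.4
Since d/d_R > 1, the body is outside the Roche limit.

outside; d/d_R ≈ 1.4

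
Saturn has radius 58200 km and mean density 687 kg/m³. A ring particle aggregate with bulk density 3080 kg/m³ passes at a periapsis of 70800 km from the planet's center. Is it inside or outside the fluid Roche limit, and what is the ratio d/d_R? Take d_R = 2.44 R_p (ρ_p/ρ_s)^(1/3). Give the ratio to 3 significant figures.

d_R = 2.44 × (58200 km) × (687/3080)^(1/3) = 86120 km
d/d_R = (70800) / (86120) = 0.822
Since d/d_R < 1, the body is inside the Roche limit.

inside; d/d_R ≈ 0.822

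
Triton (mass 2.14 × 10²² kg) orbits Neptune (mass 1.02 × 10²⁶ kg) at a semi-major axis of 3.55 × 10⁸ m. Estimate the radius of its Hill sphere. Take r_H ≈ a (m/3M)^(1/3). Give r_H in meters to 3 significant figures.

r_H ≈ a (m/3M)^(1/3)
    = (3.55 × 10⁸) × (2.14 × 10²² / (3 × 1.02 × 10²⁶))^(1/3)
    = 1.46 × 10⁷ m

1.46 × 10⁷ m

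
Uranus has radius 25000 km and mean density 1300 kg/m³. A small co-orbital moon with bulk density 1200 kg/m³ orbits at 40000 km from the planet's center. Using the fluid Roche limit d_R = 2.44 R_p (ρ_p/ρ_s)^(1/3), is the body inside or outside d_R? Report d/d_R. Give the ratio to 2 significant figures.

d_R = 2.44 × (25000 km) × (1300/1200)^(1/3) = 62650 km
d/d_R = (40000) / (62650) = 0.64
Since d/d_R < 1, the body is inside the Roche limit.

inside; d/d_R ≈ 0.64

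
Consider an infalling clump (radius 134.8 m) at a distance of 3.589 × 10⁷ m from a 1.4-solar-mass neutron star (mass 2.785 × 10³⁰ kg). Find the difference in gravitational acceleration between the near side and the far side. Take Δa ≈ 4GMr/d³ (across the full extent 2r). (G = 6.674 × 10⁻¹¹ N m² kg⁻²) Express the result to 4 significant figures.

2.168 m/s²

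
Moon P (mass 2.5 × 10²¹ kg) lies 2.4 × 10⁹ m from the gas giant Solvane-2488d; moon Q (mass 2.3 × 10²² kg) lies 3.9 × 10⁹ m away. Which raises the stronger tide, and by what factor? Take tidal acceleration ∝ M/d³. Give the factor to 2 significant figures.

Tidal stretch scales as M/d³; compute that for each body.
Moon P: (2.5 × 10²¹) / (2.4 × 10⁹)³ = 1.808 × 10⁻⁷
Moon Q: (2.3 × 10²²) / (3.9 × 10⁹)³ = 3.877 × 10⁻⁷
Ratio (larger/smaller) = 2.1

Moon Q, by a factor of ≈ 2.1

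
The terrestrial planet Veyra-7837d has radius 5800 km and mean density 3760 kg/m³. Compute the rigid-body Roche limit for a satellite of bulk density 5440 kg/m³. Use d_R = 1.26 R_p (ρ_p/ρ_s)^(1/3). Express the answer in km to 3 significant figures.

d_R = 1.26 × 5800 km × (3760/5440)^(1/3)
    = 6460 km

6460 km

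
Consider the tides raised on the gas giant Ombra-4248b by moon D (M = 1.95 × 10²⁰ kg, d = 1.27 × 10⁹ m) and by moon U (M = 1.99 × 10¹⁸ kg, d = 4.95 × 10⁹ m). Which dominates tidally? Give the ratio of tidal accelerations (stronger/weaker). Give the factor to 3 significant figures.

Moon D, by a factor of ≈ 5800

Compare M/d³ for the two perturbers:
Moon D: (1.95 × 10²⁰) / (1.27 × 10⁹)³ = 9.520 × 10⁻⁸
Moon U: (1.99 × 10¹⁸) / (4.95 × 10⁹)³ = 1.641 × 10⁻¹¹
Ratio (larger/smaller) = 5800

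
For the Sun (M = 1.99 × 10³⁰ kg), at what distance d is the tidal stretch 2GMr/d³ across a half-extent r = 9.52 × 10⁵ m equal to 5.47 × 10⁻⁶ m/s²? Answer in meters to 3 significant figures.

3.59 × 10¹⁰ m

2GMr/d³ = a_tidal  ⇒  d = (2GMr / a_tidal)^(1/3)
d = (2 × 6.674×10⁻¹¹ × (1.99 × 10³⁰) × (9.52 × 10⁵) / (5.47 × 10⁻⁶))^(1/3)
  = 3.59 × 10¹⁰ m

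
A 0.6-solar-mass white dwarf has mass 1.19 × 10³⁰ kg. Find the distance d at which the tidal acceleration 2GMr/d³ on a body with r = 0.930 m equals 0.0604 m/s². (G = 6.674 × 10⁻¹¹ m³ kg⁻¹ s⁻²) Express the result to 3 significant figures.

2GMr/d³ = a_tidal  ⇒  d = (2GMr / a_tidal)^(1/3)
d = (2 × 6.674×10⁻¹¹ × (1.19 × 10³⁰) × (0.930) / (0.0604))^(1/3)
  = 1.35 × 10⁷ m

1.35 × 10⁷ m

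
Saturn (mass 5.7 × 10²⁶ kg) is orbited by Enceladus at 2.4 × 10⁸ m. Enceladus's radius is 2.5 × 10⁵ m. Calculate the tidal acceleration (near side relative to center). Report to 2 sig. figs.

Since r ≪ d, expand the inverse-square field across one radius to get the leading 2GMr/d³ term.
a_tidal = 2GMr/d³
        = 2 × (6.674 × 10⁻¹¹) × (5.7 × 10²⁶) × (2.5 × 10⁵) / (2.4 × 10⁸)³
        = 1.4 × 10⁻³ m/s²

1.4 × 10⁻³ m/s²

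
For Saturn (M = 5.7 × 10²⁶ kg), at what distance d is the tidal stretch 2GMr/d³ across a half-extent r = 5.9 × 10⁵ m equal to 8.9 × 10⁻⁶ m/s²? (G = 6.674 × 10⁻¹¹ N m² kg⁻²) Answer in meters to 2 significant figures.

2GMr/d³ = a_tidal  ⇒  d = (2GMr / a_tidal)^(1/3)
d = (2 × 6.674×10⁻¹¹ × (5.7 × 10²⁶) × (5.9 × 10⁵) / (8.9 × 10⁻⁶))^(1/3)
  = 1.7 × 10⁹ m

1.7 × 10⁹ m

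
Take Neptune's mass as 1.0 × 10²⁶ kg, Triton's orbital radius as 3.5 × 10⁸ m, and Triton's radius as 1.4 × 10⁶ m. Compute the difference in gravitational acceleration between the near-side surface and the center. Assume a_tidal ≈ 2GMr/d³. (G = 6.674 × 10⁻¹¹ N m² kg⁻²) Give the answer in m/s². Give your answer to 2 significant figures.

4.4 × 10⁻⁴ m/s²

Δa = 2GMr/d³
   = 2 × (6.674 × 10⁻¹¹) × (1.0 × 10²⁶) × (1.4 × 10⁶) / (3.5 × 10⁸)³
   = 4.4 × 10⁻⁴ m/s²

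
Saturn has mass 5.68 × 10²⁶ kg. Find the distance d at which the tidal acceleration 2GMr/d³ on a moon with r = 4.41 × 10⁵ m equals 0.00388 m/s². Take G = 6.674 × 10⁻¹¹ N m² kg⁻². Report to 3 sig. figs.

2.05 × 10⁸ m

2GMr/d³ = a_tidal  ⇒  d = (2GMr / a_tidal)^(1/3)
d = (2 × 6.674×10⁻¹¹ × (5.68 × 10²⁶) × (4.41 × 10⁵) / (0.00388))^(1/3)
  = 2.05 × 10⁸ m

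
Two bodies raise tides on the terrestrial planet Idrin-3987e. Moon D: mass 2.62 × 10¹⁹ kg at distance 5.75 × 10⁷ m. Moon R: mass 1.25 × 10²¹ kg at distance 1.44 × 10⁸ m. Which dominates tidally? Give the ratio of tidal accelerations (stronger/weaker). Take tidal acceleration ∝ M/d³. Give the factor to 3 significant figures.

Moon R, by a factor of ≈ 3.04

Compare M/d³ for the two perturbers:
Moon D: (2.62 × 10¹⁹) / (5.75 × 10⁷)³ = 1.378 × 10⁻⁴
Moon R: (1.25 × 10²¹) / (1.44 × 10⁸)³ = 4.186 × 10⁻⁴
Ratio (larger/smaller) = 3.04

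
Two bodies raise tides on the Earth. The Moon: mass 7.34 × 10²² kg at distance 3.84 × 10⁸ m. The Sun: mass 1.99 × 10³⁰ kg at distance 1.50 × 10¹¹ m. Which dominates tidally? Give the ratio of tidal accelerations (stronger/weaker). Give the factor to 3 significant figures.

The Moon, by a factor of ≈ 2.20

The tide-raising term goes as M/d³ (the gradient of a 1/d² field).
The Moon: (7.34 × 10²²) / (3.84 × 10⁸)³ = 1.296 × 10⁻³
The Sun: (1.99 × 10³⁰) / (1.50 × 10¹¹)³ = 5.896 × 10⁻⁴
Ratio (larger/smaller) = 2.20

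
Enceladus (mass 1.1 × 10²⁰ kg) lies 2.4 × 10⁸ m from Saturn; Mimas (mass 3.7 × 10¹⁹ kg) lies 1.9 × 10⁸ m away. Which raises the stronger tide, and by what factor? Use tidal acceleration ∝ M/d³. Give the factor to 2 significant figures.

Enceladus, by a factor of ≈ 1.5

The tide-raising term goes as M/d³ (the gradient of a 1/d² field).
Enceladus: (1.1 × 10²⁰) / (2.4 × 10⁸)³ = 7.957 × 10⁻⁶
Mimas: (3.7 × 10¹⁹) / (1.9 × 10⁸)³ = 5.394 × 10⁻⁶
Ratio (larger/smaller) = 1.5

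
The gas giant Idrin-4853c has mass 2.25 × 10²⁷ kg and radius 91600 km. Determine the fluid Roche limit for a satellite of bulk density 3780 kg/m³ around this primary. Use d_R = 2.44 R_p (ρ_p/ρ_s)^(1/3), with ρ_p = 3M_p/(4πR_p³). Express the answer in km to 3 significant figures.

1.27 × 10⁵ km

ρ_p = 3M_p/(4πR_p³) = 3 × (2.25 × 10²⁷) / (4π × (9.16 × 10⁷ m)³) = 699 kg/m³
d_R = 2.44 × 91600 km × (699/3780)^(1/3)
    = 1.27 × 10⁵ km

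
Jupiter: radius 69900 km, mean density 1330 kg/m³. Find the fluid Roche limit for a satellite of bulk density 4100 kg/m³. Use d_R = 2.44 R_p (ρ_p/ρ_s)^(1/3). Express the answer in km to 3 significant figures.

1.17 × 10⁵ km

d_R = 2.44 × 69900 km × (1330/4100)^(1/3)
    = 1.17 × 10⁵ km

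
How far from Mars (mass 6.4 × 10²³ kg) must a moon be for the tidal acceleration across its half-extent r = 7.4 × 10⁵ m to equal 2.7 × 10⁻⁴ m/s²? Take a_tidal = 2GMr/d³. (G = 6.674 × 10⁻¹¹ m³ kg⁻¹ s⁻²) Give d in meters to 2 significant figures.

6.2 × 10⁷ m

2GMr/d³ = a_tidal  ⇒  d = (2GMr / a_tidal)^(1/3)
d = (2 × 6.674×10⁻¹¹ × (6.4 × 10²³) × (7.4 × 10⁵) / (2.7 × 10⁻⁴))^(1/3)
  = 6.2 × 10⁷ m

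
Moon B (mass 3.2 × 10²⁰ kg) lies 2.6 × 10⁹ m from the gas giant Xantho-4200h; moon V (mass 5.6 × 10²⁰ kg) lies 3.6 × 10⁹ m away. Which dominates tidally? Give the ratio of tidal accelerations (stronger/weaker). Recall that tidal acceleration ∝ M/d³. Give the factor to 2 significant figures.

The tide-raising term goes as M/d³ (the gradient of a 1/d² field).
Moon B: (3.2 × 10²⁰) / (2.6 × 10⁹)³ = 1.821 × 10⁻⁸
Moon V: (5.6 × 10²⁰) / (3.6 × 10⁹)³ = 1.200 × 10⁻⁸
Ratio (larger/smaller) = 1.5

Moon B, by a factor of ≈ 1.5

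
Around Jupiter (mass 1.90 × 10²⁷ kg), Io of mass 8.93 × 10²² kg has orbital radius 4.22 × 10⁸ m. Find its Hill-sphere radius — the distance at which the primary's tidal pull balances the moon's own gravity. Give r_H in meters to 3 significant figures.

1.06 × 10⁷ m

r_H ≈ a (m/3M)^(1/3)
    = (4.22 × 10⁸) × (8.93 × 10²² / (3 × 1.90 × 10²⁷))^(1/3)
    = 1.06 × 10⁷ m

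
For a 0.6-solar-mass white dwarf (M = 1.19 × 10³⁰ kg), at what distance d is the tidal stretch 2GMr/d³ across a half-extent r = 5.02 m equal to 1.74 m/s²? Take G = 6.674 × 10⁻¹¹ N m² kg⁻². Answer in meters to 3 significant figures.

7.71 × 10⁶ m

2GMr/d³ = a_tidal  ⇒  d = (2GMr / a_tidal)^(1/3)
d = (2 × 6.674×10⁻¹¹ × (1.19 × 10³⁰) × (5.02) / (1.74))^(1/3)
  = 7.71 × 10⁶ m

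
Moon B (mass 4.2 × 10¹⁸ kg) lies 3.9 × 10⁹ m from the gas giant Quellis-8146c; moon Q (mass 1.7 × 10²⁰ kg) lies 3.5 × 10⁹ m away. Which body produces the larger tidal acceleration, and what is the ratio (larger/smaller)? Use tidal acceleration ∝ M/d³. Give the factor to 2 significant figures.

Moon Q, by a factor of ≈ 56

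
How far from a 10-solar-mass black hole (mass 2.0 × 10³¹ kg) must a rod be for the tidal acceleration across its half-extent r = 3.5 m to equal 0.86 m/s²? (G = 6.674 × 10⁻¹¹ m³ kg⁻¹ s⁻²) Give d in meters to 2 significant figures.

2.2 × 10⁷ m

2GMr/d³ = a_tidal  ⇒  d = (2GMr / a_tidal)^(1/3)
d = (2 × 6.674×10⁻¹¹ × (2.0 × 10³¹) × (3.5) / (0.86))^(1/3)
  = 2.2 × 10⁷ m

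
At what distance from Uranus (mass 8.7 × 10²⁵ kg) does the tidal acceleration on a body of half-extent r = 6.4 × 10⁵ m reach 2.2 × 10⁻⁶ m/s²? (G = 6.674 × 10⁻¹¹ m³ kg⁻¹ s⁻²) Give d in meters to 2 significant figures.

1.5 × 10⁹ m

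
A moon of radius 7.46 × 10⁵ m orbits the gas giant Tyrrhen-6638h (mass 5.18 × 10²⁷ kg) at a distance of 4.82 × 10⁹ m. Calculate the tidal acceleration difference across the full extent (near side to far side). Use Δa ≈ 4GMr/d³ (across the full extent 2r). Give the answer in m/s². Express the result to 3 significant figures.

a_tidal = 4GMr/d³
        = 4 × (6.674 × 10⁻¹¹) × (5.18 × 10²⁷) × (7.46 × 10⁵) / (4.82 × 10⁹)³
        = 9.21 × 10⁻⁶ m/s²

9.21 × 10⁻⁶ m/s²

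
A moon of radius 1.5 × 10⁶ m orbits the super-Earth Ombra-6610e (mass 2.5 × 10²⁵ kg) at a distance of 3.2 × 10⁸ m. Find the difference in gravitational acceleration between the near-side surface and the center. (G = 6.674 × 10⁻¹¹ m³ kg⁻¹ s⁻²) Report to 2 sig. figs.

1.5 × 10⁻⁴ m/s²

Δg = 2GMr/d³
   = 2 × (6.674 × 10⁻¹¹) × (2.5 × 10²⁵) × (1.5 × 10⁶) / (3.2 × 10⁸)³
   = 1.5 × 10⁻⁴ m/s²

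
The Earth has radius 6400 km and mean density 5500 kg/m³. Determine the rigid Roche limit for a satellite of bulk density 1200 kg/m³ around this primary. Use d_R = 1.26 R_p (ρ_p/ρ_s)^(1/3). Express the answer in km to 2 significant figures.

13000 km

d_R = 1.26 × 6400 km × (5500/1200)^(1/3)
    = 13000 km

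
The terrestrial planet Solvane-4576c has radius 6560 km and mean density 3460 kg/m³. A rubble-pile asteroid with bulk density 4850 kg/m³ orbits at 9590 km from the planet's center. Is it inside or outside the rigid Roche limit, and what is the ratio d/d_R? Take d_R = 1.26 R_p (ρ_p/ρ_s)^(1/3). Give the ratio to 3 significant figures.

outside; d/d_R ≈ 1.30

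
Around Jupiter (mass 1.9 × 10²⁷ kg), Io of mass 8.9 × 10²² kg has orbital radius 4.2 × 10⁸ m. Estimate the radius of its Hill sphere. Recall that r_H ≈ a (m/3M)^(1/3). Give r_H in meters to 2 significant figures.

r_H ≈ a (m/3M)^(1/3)
    = (4.2 × 10⁸) × (8.9 × 10²² / (3 × 1.9 × 10²⁷))^(1/3)
    = 1.0 × 10⁷ m

1.0 × 10⁷ m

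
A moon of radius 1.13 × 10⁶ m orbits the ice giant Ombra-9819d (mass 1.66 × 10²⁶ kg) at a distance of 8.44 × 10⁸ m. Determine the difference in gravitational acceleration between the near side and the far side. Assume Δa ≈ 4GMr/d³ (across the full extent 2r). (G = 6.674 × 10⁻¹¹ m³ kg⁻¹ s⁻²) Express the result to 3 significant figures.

Near-to-far spans 2r, so the tidal difference is twice the near-to-center value: 4GMr/d³.
a_tidal = 4GMr/d³
        = 4 × (6.674 × 10⁻¹¹) × (1.66 × 10²⁶) × (1.13 × 10⁶) / (8.44 × 10⁸)³
        = 8.33 × 10⁻⁵ m/s²

8.33 × 10⁻⁵ m/s²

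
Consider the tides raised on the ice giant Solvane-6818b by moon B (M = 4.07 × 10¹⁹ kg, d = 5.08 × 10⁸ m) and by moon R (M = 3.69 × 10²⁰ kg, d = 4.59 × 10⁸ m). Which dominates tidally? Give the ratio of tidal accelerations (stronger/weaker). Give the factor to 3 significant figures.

Tidal acceleration ∝ M/d³, so compare M/d³ for each.
Moon B: (4.07 × 10¹⁹) / (5.08 × 10⁸)³ = 3.105 × 10⁻⁷
Moon R: (3.69 × 10²⁰) / (4.59 × 10⁸)³ = 3.816 × 10⁻⁶
Ratio (larger/smaller) = 12.3

Moon R, by a factor of ≈ 12.3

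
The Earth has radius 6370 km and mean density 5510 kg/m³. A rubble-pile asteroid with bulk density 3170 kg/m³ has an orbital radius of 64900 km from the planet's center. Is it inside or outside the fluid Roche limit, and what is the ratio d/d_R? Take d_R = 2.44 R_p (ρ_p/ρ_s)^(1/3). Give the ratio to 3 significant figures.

outside; d/d_R ≈ 3.47

d_R = 2.44 × (6370 km) × (5510/3170)^(1/3) = 18690 km
d/d_R = (64900) / (18690) = 3.47
Since d/d_R > 1, the body is outside the Roche limit.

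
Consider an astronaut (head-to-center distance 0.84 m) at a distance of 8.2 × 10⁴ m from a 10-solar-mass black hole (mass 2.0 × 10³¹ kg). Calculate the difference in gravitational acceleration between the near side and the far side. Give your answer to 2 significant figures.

a_tidal = 4GMr/d³
        = 4 × (6.674 × 10⁻¹¹) × (2.0 × 10³¹) × (0.84) / (8.2 × 10⁴)³
        = 8.1 × 10⁶ m/s²

8.1 × 10⁶ m/s²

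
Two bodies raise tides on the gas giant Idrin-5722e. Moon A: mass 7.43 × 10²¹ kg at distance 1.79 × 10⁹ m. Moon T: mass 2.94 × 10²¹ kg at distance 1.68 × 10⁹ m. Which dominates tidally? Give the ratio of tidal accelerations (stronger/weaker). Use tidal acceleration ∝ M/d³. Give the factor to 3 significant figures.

Moon A, by a factor of ≈ 2.09

Tidal acceleration ∝ M/d³, so compare M/d³ for each.
Moon A: (7.43 × 10²¹) / (1.79 × 10⁹)³ = 1.295 × 10⁻⁶
Moon T: (2.94 × 10²¹) / (1.68 × 10⁹)³ = 6.200 × 10⁻⁷
Ratio (larger/smaller) = 2.09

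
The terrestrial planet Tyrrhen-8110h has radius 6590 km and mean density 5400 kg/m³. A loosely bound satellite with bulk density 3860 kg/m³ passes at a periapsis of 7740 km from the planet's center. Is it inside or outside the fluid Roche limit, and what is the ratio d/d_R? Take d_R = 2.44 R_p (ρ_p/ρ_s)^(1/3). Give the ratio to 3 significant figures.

inside; d/d_R ≈ 0.430

d_R = 2.44 × (6590 km) × (5400/3860)^(1/3) = 17980 km
d/d_R = (7740) / (17980) = 0.430
Since d/d_R < 1, the body is inside the Roche limit.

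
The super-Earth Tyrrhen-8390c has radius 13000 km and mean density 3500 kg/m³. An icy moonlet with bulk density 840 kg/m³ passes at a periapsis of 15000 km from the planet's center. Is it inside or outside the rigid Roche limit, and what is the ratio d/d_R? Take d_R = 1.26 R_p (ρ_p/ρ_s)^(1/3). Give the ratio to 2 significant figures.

inside; d/d_R ≈ 0.57

d_R = 1.26 × (13000 km) × (3500/840)^(1/3) = 26360 km
d/d_R = (15000) / (26360) = 0.57
Since d/d_R < 1, the body is inside the Roche limit.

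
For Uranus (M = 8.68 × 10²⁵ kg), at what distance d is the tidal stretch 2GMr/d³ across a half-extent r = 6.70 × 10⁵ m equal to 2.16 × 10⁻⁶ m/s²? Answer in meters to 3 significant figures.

1.53 × 10⁹ m

2GMr/d³ = a_tidal  ⇒  d = (2GMr / a_tidal)^(1/3)
d = (2 × 6.674×10⁻¹¹ × (8.68 × 10²⁵) × (6.70 × 10⁵) / (2.16 × 10⁻⁶))^(1/3)
  = 1.53 × 10⁹ m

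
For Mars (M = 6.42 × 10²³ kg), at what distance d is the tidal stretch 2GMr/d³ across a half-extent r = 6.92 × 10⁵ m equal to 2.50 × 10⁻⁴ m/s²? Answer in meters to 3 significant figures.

2GMr/d³ = a_tidal  ⇒  d = (2GMr / a_tidal)^(1/3)
d = (2 × 6.674×10⁻¹¹ × (6.42 × 10²³) × (6.92 × 10⁵) / (2.50 × 10⁻⁴))^(1/3)
  = 6.19 × 10⁷ m

6.19 × 10⁷ m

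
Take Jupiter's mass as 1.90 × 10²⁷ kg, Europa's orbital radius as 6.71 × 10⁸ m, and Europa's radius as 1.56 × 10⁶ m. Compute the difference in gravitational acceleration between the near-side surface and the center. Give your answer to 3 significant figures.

1.31 × 10⁻³ m/s²

Δa = 2GMr/d³
   = 2 × (6.674 × 10⁻¹¹) × (1.90 × 10²⁷) × (1.56 × 10⁶) / (6.71 × 10⁸)³
   = 1.31 × 10⁻³ m/s²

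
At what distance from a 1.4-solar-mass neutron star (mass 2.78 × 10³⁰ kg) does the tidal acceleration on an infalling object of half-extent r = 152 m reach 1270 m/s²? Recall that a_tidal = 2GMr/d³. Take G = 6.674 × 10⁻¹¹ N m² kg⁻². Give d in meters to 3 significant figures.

3.54 × 10⁶ m

2GMr/d³ = a_tidal  ⇒  d = (2GMr / a_tidal)^(1/3)
d = (2 × 6.674×10⁻¹¹ × (2.78 × 10³⁰) × (152) / (1270))^(1/3)
  = 3.54 × 10⁶ m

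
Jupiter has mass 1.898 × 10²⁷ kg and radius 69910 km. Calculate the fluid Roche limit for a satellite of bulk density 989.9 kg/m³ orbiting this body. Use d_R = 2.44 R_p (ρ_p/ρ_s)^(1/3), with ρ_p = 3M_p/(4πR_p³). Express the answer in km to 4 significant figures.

1.880 × 10⁵ km

ρ_p = 3M_p/(4πR_p³) = 3 × (1.898 × 10²⁷) / (4π × (6.991 × 10⁷ m)³) = 1326 kg/m³
d_R = 2.44 × 69910 km × (1326/989.9)^(1/3)
    = 1.880 × 10⁵ km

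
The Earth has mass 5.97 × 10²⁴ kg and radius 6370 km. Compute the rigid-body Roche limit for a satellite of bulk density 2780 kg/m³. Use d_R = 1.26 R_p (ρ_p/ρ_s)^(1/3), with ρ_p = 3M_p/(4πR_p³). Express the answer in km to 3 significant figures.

10100 km

ρ_p = 3M_p/(4πR_p³) = 3 × (5.97 × 10²⁴) / (4π × (6.37 × 10⁶ m)³) = 5510 kg/m³
d_R = 1.26 × 6370 km × (5510/2780)^(1/3)
    = 10100 km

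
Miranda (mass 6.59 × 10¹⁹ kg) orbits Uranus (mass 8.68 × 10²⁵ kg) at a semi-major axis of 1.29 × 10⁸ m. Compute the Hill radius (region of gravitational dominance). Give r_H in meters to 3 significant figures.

r_H ≈ a (m/3M)^(1/3)
    = (1.29 × 10⁸) × (6.59 × 10¹⁹ / (3 × 8.68 × 10²⁵))^(1/3)
    = 8.16 × 10⁵ m

8.16 × 10⁵ m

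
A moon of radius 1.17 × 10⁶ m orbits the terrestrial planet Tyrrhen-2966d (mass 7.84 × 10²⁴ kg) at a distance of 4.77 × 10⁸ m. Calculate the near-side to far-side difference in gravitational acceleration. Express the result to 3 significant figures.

2.26 × 10⁻⁵ m/s²

The field gradient is 2GM/d³; across the full diameter 2r the difference is 4GMr/d³.
Δa = 4GMr/d³
   = 4 × (6.674 × 10⁻¹¹) × (7.84 × 10²⁴) × (1.17 × 10⁶) / (4.77 × 10⁸)³
   = 2.26 × 10⁻⁵ m/s²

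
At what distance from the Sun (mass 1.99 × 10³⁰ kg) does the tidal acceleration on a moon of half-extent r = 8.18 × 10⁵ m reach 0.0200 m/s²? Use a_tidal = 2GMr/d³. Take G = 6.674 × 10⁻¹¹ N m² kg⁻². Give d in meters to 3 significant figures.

2.21 × 10⁹ m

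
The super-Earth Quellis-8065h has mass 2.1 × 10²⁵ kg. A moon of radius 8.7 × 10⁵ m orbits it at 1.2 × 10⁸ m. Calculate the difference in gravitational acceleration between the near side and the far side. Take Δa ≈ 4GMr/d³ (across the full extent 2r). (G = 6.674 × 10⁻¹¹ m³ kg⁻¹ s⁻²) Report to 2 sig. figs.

2.8 × 10⁻³ m/s²

Δg = 4GMr/d³
   = 4 × (6.674 × 10⁻¹¹) × (2.1 × 10²⁵) × (8.7 × 10⁵) / (1.2 × 10⁸)³
   = 2.8 × 10⁻³ m/s²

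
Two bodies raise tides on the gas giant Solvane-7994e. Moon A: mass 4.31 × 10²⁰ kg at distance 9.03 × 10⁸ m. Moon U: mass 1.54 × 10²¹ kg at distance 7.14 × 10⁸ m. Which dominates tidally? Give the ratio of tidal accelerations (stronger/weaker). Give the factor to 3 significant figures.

Tidal stretch scales as M/d³; compute that for each body.
Moon A: (4.31 × 10²⁰) / (9.03 × 10⁸)³ = 5.853 × 10⁻⁷
Moon U: (1.54 × 10²¹) / (7.14 × 10⁸)³ = 4.231 × 10⁻⁶
Ratio (larger/smaller) = 7.23

Moon U, by a factor of ≈ 7.23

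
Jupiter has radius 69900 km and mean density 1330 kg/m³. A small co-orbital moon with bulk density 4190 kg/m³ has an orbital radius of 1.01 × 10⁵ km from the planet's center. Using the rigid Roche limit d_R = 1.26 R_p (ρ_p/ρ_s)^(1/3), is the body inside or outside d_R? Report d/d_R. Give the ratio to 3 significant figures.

outside; d/d_R ≈ 1.68

d_R = 1.26 × (69900 km) × (1330/4190)^(1/3) = 60080 km
d/d_R = (1.01 × 10⁵) / (60080) = 1.68
Since d/d_R > 1, the body is outside the Roche limit.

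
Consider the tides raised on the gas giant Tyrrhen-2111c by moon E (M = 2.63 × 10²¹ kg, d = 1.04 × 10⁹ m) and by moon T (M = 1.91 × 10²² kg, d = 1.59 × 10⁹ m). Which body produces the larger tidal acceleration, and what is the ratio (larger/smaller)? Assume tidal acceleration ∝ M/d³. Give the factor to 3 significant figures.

Tidal stretch scales as M/d³; compute that for each body.
Moon E: (2.63 × 10²¹) / (1.04 × 10⁹)³ = 2.338 × 10⁻⁶
Moon T: (1.91 × 10²²) / (1.59 × 10⁹)³ = 4.752 × 10⁻⁶
Ratio (larger/smaller) = 2.03

Moon T, by a factor of ≈ 2.03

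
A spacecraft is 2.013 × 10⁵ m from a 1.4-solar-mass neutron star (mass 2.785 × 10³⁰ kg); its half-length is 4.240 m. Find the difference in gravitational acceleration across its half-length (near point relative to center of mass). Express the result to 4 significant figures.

1.932 × 10⁵ m/s²

Differencing GM/(d−r)² and GM/d² to first order in r/d gives 2GMr/d³.
Δa = 2GMr/d³
   = 2 × (6.674 × 10⁻¹¹) × (2.785 × 10³⁰) × (4.240) / (2.013 × 10⁵)³
   = 1.932 × 10⁵ m/s²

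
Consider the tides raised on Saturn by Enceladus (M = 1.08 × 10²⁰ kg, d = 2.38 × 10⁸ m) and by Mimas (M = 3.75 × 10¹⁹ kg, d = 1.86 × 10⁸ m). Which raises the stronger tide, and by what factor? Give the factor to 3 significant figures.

The tide-raising term goes as M/d³ (the gradient of a 1/d² field).
Enceladus: (1.08 × 10²⁰) / (2.38 × 10⁸)³ = 8.011 × 10⁻⁶
Mimas: (3.75 × 10¹⁹) / (1.86 × 10⁸)³ = 5.828 × 10⁻⁶
Ratio (larger/smaller) = 1.37

Enceladus, by a factor of ≈ 1.37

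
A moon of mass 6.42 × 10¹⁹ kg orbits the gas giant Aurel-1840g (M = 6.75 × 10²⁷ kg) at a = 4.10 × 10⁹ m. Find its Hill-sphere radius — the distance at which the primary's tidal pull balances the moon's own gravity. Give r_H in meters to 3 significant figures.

6.02 × 10⁶ m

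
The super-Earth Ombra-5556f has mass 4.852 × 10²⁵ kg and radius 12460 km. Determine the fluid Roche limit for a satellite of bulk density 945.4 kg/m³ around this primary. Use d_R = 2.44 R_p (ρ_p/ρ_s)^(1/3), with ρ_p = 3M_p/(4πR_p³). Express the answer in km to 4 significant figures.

56250 km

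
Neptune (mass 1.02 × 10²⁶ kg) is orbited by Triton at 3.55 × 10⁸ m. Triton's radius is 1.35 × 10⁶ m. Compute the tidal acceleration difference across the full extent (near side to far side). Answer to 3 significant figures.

8.22 × 10⁻⁴ m/s²

Δa = 4GMr/d³
   = 4 × (6.674 × 10⁻¹¹) × (1.02 × 10²⁶) × (1.35 × 10⁶) / (3.55 × 10⁸)³
   = 8.22 × 10⁻⁴ m/s²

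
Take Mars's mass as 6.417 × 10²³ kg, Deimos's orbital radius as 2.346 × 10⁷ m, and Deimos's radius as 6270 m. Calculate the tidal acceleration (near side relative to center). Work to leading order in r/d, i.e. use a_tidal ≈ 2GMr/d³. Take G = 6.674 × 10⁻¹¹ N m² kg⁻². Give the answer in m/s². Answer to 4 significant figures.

Δg = 2GMr/d³
   = 2 × (6.674 × 10⁻¹¹) × (6.417 × 10²³) × (6270) / (2.346 × 10⁷)³
   = 4.159 × 10⁻⁵ m/s²

4.159 × 10⁻⁵ m/s²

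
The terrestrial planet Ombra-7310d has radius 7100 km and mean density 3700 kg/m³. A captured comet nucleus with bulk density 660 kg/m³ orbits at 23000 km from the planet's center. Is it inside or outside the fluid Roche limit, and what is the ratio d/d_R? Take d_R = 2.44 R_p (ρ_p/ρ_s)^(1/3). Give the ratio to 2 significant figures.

inside; d/d_R ≈ 0.75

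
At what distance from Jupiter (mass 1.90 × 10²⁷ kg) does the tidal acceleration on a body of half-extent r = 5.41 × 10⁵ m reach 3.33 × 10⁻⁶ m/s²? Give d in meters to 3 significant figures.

2GMr/d³ = a_tidal  ⇒  d = (2GMr / a_tidal)^(1/3)
d = (2 × 6.674×10⁻¹¹ × (1.90 × 10²⁷) × (5.41 × 10⁵) / (3.33 × 10⁻⁶))^(1/3)
  = 3.45 × 10⁹ m

3.45 × 10⁹ m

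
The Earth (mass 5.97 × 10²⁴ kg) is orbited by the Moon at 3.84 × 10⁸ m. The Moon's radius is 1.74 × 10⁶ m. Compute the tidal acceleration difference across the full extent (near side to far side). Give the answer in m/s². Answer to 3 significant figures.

Δa = 4GMr/d³
   = 4 × (6.674 × 10⁻¹¹) × (5.97 × 10²⁴) × (1.74 × 10⁶) / (3.84 × 10⁸)³
   = 4.90 × 10⁻⁵ m/s²

4.90 × 10⁻⁵ m/s²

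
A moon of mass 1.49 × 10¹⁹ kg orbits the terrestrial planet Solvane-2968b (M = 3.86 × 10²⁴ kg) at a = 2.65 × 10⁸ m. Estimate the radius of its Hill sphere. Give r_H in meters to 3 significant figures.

r_H ≈ a (m/3M)^(1/3)
    = (2.65 × 10⁸) × (1.49 × 10¹⁹ / (3 × 3.86 × 10²⁴))^(1/3)
    = 2.88 × 10⁶ m

2.88 × 10⁶ m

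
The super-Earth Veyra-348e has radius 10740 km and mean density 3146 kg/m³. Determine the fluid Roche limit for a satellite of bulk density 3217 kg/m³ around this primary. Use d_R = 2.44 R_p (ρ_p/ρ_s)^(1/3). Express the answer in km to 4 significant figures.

26010 km

d_R = 2.44 × 10740 km × (3146/3217)^(1/3)
    = 26010 km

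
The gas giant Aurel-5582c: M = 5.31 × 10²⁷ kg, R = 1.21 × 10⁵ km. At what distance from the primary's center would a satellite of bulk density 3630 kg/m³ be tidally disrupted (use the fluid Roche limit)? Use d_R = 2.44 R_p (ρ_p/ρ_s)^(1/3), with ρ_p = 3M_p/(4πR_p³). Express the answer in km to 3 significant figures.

1.72 × 10⁵ km

ρ_p = 3M_p/(4πR_p³) = 3 × (5.31 × 10²⁷) / (4π × (1.21 × 10⁸ m)³) = 716 kg/m³
d_R = 2.44 × 1.21 × 10⁵ km × (716/3630)^(1/3)
    = 1.72 × 10⁵ km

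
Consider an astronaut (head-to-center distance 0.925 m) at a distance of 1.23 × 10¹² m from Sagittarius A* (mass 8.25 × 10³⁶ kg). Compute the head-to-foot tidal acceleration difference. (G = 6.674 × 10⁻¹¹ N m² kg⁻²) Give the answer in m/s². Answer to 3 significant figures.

a_tidal = 4GMr/d³
        = 4 × (6.674 × 10⁻¹¹) × (8.25 × 10³⁶) × (0.925) / (1.23 × 10¹²)³
        = 1.09 × 10⁻⁹ m/s²

1.09 × 10⁻⁹ m/s²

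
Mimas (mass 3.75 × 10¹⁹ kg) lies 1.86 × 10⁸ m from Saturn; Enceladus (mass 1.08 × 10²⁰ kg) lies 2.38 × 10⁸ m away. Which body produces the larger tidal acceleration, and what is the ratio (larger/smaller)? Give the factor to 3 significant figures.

Enceladus, by a factor of ≈ 1.37

Tidal acceleration ∝ M/d³, so compare M/d³ for each.
Mimas: (3.75 × 10¹⁹) / (1.86 × 10⁸)³ = 5.828 × 10⁻⁶
Enceladus: (1.08 × 10²⁰) / (2.38 × 10⁸)³ = 8.011 × 10⁻⁶
Ratio (larger/smaller) = 1.37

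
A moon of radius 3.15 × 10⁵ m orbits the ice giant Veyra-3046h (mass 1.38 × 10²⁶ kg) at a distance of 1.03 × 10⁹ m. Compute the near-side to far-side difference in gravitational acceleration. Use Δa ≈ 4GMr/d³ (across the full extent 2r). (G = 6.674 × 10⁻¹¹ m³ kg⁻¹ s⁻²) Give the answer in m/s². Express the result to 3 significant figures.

Differencing GM/(d−r)² and GM/(d+r)² to first order in r/d gives 4GMr/d³.
a_tidal = 4GMr/d³
        = 4 × (6.674 × 10⁻¹¹) × (1.38 × 10²⁶) × (3.15 × 10⁵) / (1.03 × 10⁹)³
        = 1.06 × 10⁻⁵ m/s²

1.06 × 10⁻⁵ m/s²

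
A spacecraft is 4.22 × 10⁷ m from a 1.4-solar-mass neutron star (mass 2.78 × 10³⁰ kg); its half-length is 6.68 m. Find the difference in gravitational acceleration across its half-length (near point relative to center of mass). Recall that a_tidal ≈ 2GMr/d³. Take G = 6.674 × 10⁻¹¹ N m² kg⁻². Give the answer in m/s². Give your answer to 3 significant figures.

Δg = 2GMr/d³
   = 2 × (6.674 × 10⁻¹¹) × (2.78 × 10³⁰) × (6.68) / (4.22 × 10⁷)³
   = 3.30 × 10⁻² m/s²

3.30 × 10⁻² m/s²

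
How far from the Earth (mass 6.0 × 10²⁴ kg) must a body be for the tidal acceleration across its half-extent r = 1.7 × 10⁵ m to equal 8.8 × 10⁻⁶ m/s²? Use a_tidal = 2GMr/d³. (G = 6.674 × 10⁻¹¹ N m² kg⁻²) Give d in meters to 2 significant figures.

2GMr/d³ = a_tidal  ⇒  d = (2GMr / a_tidal)^(1/3)
d = (2 × 6.674×10⁻¹¹ × (6.0 × 10²⁴) × (1.7 × 10⁵) / (8.8 × 10⁻⁶))^(1/3)
  = 2.5 × 10⁸ m

2.5 × 10⁸ m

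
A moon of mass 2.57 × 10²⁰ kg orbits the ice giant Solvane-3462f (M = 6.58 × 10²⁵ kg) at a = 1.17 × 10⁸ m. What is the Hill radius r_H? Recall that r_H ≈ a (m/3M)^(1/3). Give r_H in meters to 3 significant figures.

1.28 × 10⁶ m

r_H ≈ a (m/3M)^(1/3)
    = (1.17 × 10⁸) × (2.57 × 10²⁰ / (3 × 6.58 × 10²⁵))^(1/3)
    = 1.28 × 10⁶ m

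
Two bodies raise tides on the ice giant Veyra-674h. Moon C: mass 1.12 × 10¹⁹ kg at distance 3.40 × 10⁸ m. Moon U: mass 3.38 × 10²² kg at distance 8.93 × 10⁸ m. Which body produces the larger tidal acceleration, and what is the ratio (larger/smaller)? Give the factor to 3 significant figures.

Moon U, by a factor of ≈ 167

Tidal stretch scales as M/d³; compute that for each body.
Moon C: (1.12 × 10¹⁹) / (3.40 × 10⁸)³ = 2.850 × 10⁻⁷
Moon U: (3.38 × 10²²) / (8.93 × 10⁸)³ = 4.746 × 10⁻⁵
Ratio (larger/smaller) = 167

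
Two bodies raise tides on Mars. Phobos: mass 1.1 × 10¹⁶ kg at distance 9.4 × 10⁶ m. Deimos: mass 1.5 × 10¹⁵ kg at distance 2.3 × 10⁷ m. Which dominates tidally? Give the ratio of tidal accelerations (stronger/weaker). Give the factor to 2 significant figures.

Phobos, by a factor of ≈ 110

Compare M/d³ for the two perturbers:
Phobos: (1.1 × 10¹⁶) / (9.4 × 10⁶)³ = 1.324 × 10⁻⁵
Deimos: (1.5 × 10¹⁵) / (2.3 × 10⁷)³ = 1.233 × 10⁻⁷
Ratio (larger/smaller) = 110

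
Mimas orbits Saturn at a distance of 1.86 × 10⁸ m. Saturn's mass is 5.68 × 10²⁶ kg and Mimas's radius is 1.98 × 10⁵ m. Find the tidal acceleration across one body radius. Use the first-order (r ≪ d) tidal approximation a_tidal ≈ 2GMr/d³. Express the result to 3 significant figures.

2.33 × 10⁻³ m/s²

Δg = 2GMr/d³
   = 2 × (6.674 × 10⁻¹¹) × (5.68 × 10²⁶) × (1.98 × 10⁵) / (1.86 × 10⁸)³
   = 2.33 × 10⁻³ m/s²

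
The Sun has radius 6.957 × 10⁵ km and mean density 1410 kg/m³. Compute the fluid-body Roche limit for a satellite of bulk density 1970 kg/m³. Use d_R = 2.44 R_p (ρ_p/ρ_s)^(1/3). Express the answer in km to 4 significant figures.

1.518 × 10⁶ km

d_R = 2.44 × 6.957 × 10⁵ km × (1410/1970)^(1/3)
    = 1.518 × 10⁶ km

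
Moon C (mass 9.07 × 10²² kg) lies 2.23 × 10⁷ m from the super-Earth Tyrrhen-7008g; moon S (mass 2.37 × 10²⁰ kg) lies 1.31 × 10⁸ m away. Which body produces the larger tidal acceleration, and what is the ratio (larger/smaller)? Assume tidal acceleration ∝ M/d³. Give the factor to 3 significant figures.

Compare M/d³ for the two perturbers:
Moon C: (9.07 × 10²²) / (2.23 × 10⁷)³ = 8.179
Moon S: (2.37 × 10²⁰) / (1.31 × 10⁸)³ = 1.054 × 10⁻⁴
Ratio (larger/smaller) = 77600

Moon C, by a factor of ≈ 77600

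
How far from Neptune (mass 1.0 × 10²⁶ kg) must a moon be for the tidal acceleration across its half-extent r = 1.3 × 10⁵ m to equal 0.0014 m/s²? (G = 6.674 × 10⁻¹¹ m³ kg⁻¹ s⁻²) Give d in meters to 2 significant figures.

1.1 × 10⁸ m

2GMr/d³ = a_tidal  ⇒  d = (2GMr / a_tidal)^(1/3)
d = (2 × 6.674×10⁻¹¹ × (1.0 × 10²⁶) × (1.3 × 10⁵) / (0.0014))^(1/3)
  = 1.1 × 10⁸ m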